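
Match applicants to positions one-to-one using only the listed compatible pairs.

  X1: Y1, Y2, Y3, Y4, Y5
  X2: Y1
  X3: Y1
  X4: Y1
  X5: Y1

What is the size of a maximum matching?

2

Unit-capacity flow: source→left, listed edges, right→sink; max matching = max flow.
Augmenting path X1→Y1 (+1); matched 1.
Augmenting path X2→Y1→X1→Y2 (+1); matched 2.
No augmenting path remains; maximum matching = 2.
König certificate: {X1, Y1} is a vertex cover of size 2 (every listed pair touches it), so no matching can be larger.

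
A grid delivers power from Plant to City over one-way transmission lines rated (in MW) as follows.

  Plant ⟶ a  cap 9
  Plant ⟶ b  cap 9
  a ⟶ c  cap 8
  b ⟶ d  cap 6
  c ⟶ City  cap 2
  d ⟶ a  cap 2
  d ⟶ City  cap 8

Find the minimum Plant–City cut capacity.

Augment Plant→a→c→City: bottleneck 2, flow now 2.
Augment Plant→b→d→City: bottleneck 6, flow now 8.
No augmenting path remains; maximum flow = 8.
By max-flow min-cut, the minimum cut capacity equals the max flow.
In the residual graph, reachable from Plant: {Plant, a, b, c}.
Min-cut edges: b→d (6), c→City (2); capacity 6 + 2 = 8.

8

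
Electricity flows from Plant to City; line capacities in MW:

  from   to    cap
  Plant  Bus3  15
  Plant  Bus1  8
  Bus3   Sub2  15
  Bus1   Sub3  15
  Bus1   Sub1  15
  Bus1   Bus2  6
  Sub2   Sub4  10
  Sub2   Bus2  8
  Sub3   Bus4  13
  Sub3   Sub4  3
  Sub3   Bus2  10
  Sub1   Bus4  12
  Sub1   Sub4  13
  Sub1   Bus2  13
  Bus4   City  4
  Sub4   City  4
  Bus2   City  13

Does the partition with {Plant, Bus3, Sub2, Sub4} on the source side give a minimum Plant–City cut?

Given cut capacity: 8 + 8 + 4 = 20.
Augment Plant→Bus1→Bus2→City: bottleneck 6, flow now 6.
Augment Plant→Bus3→Sub2→Sub4→City: bottleneck 4, flow now 10.
Augment Plant→Bus3→Sub2→Bus2→City: bottleneck 7, flow now 17.
Augment Plant→Bus1→Sub3→Bus4→City: bottleneck 2, flow now 19.
Augment Plant→Bus3→Sub2→Bus2→Bus1→Sub3→Bus4→City: bottleneck 1, flow now 20. (uses reverse residual edge)
No augmenting path remains; maximum flow = 20.
Cut capacity 20 equals the max flow, so it is a minimum cut.

Yes — it is a minimum cut (capacity 20).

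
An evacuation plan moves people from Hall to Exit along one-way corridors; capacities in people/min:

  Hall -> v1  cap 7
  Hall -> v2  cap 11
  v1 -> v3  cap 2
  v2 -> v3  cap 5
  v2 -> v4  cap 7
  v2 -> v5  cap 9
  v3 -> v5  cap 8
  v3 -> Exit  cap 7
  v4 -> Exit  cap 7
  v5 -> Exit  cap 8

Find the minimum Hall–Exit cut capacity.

13

Augment Hall→v1→v3→Exit: bottleneck 2, flow now 2.
Augment Hall→v2→v3→Exit: bottleneck 5, flow now 7.
Augment Hall→v2→v4→Exit: bottleneck 6, flow now 13.
No augmenting path remains; maximum flow = 13.
By max-flow min-cut, the minimum cut capacity equals the max flow.
In the residual graph, reachable from Hall: {Hall, v1}.
Min-cut edges: Hall→v2 (11), v1→v3 (2); capacity 11 + 2 = 13.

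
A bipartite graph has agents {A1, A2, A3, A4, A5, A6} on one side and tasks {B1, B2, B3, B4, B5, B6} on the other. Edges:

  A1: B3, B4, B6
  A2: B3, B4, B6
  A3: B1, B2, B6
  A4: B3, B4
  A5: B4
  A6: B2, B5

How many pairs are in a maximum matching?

5

Unit-capacity flow: source→left, listed edges, right→sink; max matching = max flow.
Augmenting path A1→B3 (+1); matched 1.
Augmenting path A2→B4 (+1); matched 2.
Augmenting path A3→B1 (+1); matched 3.
Augmenting path A6→B2 (+1); matched 4.
Augmenting path A4→B3→A1→B6 (+1); matched 5.
No augmenting path remains; maximum matching = 5.
König certificate: {A3, A6, B3, B4, B6} is a vertex cover of size 5 (every listed pair touches it), so no matching can be larger.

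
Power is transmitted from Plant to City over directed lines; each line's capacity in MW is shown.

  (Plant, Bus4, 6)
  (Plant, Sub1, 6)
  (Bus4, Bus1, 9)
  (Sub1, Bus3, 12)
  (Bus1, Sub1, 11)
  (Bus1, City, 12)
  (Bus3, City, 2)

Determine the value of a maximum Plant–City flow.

Augment Plant→Bus4→Bus1→City: bottleneck 6, flow now 6.
Augment Plant→Sub1→Bus3→City: bottleneck 2, flow now 8.
No augmenting path remains; maximum flow = 8.
In the residual graph, reachable from Plant: {Plant, Sub1, Bus3}.
Min-cut edges: Plant→Bus4 (6), Bus3→City (2); capacity 6 + 2 = 8.
This cut is saturated, so no flow can exceed 8.

8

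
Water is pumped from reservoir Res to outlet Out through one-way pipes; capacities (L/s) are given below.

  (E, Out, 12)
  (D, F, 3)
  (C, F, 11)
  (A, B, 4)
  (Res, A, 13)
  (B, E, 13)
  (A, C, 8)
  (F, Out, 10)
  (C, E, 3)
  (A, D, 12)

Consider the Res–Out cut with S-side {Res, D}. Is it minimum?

Given cut capacity: 13 + 3 = 16.
Augment Res→A→B→E→Out: bottleneck 4, flow now 4.
Augment Res→A→C→E→Out: bottleneck 3, flow now 7.
Augment Res→A→C→F→Out: bottleneck 5, flow now 12.
Augment Res→A→D→F→Out: bottleneck 1, flow now 13.
No augmenting path remains; maximum flow = 13.
In the residual graph, reachable from Res: {Res}.
Min-cut edges: Res→A (13); capacity 13 = 13.
Cut capacity 16 exceeds the max flow 13, so it is not minimum.

No — its capacity is 16, but the minimum cut has capacity 13.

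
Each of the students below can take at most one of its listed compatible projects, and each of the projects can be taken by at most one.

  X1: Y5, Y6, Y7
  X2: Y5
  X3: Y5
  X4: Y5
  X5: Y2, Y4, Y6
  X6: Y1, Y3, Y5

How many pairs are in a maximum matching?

4

Unit-capacity flow: source→left, listed edges, right→sink; max matching = max flow.
Augmenting path X1→Y5 (+1); matched 1.
Augmenting path X5→Y2 (+1); matched 2.
Augmenting path X6→Y1 (+1); matched 3.
Augmenting path X2→Y5→X1→Y6 (+1); matched 4.
No augmenting path remains; maximum matching = 4.
König certificate: {X1, X5, X6, Y5} is a vertex cover of size 4 (every listed pair touches it), so no matching can be larger.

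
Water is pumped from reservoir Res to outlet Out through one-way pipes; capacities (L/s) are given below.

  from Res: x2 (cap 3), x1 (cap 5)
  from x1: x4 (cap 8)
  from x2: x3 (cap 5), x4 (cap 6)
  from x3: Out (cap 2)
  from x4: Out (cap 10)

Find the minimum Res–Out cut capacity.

Augment Res→x1→x4→Out: bottleneck 5, flow now 5.
Augment Res→x2→x3→Out: bottleneck 2, flow now 7.
Augment Res→x2→x4→Out: bottleneck 1, flow now 8.
No augmenting path remains; maximum flow = 8.
By max-flow min-cut, the minimum cut capacity equals the max flow.
In the residual graph, reachable from Res: {Res}.
Min-cut edges: Res→x1 (5), Res→x2 (3); capacity 5 + 3 = 8.

8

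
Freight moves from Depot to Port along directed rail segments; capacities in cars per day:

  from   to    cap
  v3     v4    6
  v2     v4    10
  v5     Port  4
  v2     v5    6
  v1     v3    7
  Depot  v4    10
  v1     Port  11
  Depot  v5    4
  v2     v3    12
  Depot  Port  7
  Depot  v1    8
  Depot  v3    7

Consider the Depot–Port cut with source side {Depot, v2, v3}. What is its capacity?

Edges leaving {Depot, v2, v3}: Depot→v1 (8), Depot→v4 (10), Depot→v5 (4), Depot→Port (7), v2→v4 (10), v2→v5 (6), v3→v4 (6).
Cut capacity = 8 + 10 + 4 + 7 + 10 + 6 + 6 = 51.

51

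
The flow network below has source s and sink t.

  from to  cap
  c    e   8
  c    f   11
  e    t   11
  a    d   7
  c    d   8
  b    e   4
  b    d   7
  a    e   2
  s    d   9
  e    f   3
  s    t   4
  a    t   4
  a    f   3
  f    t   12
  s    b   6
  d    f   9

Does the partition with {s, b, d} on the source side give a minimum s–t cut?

Yes — it is a minimum cut (capacity 17).

Given cut capacity: 4 + 4 + 9 = 17.
Augment s→t: bottleneck 4, flow now 4.
Augment s→b→e→t: bottleneck 4, flow now 8.
Augment s→d→f→t: bottleneck 9, flow now 17.
No augmenting path remains; maximum flow = 17.
Cut capacity 17 equals the max flow, so it is a minimum cut.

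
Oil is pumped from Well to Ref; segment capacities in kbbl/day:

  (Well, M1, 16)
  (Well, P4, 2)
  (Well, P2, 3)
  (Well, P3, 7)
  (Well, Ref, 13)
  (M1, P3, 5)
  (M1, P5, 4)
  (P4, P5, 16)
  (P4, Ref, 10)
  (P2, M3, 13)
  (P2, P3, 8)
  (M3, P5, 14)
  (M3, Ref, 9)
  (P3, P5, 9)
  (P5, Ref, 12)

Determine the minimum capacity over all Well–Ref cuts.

30

Augment Well→Ref: bottleneck 13, flow now 13.
Augment Well→P4→Ref: bottleneck 2, flow now 15.
Augment Well→M1→P5→Ref: bottleneck 4, flow now 19.
Augment Well→P2→M3→Ref: bottleneck 3, flow now 22.
Augment Well→P3→P5→Ref: bottleneck 7, flow now 29.
Augment Well→M1→P3→P5→Ref: bottleneck 1, flow now 30.
No augmenting path remains; maximum flow = 30.
By max-flow min-cut, the minimum cut capacity equals the max flow.
In the residual graph, reachable from Well: {Well, M1, P3, P5}.
Min-cut edges: Well→P4 (2), Well→P2 (3), Well→Ref (13), P5→Ref (12); capacity 2 + 3 + 13 + 12 = 30.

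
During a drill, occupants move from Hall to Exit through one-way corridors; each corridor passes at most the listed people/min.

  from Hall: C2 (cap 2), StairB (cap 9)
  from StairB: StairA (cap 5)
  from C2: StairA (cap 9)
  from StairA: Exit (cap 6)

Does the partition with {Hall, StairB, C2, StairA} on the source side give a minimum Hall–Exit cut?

Given cut capacity: 6 = 6.
Augment Hall→StairB→StairA→Exit: bottleneck 5, flow now 5.
Augment Hall→C2→StairA→Exit: bottleneck 1, flow now 6.
No augmenting path remains; maximum flow = 6.
Cut capacity 6 equals the max flow, so it is a minimum cut.

Yes — it is a minimum cut (capacity 6).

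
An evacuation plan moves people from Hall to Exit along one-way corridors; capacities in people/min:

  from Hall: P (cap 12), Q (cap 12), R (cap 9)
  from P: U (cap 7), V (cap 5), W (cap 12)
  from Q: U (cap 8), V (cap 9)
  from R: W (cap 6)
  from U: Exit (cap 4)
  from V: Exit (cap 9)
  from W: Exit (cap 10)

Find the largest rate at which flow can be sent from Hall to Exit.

23

Augment Hall→P→U→Exit: bottleneck 4, flow now 4.
Augment Hall→P→V→Exit: bottleneck 5, flow now 9.
Augment Hall→P→W→Exit: bottleneck 3, flow now 12.
Augment Hall→Q→V→Exit: bottleneck 4, flow now 16.
Augment Hall→R→W→Exit: bottleneck 6, flow now 22.
Augment Hall→Q→U→P→W→Exit: bottleneck 1, flow now 23. (uses reverse residual edge)
No augmenting path remains; maximum flow = 23.
In the residual graph, reachable from Hall: {Hall, P, Q, R, U, V, W}.
Min-cut edges: U→Exit (4), V→Exit (9), W→Exit (10); capacity 4 + 9 + 10 = 23.
This cut is saturated, so no flow can exceed 23.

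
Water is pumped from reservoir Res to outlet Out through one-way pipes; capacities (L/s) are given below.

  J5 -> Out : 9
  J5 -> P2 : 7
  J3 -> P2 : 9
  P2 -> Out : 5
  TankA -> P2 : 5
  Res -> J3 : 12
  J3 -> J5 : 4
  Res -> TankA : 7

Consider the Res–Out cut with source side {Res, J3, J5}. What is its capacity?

32

Edges leaving {Res, J3, J5}: Res→TankA (7), J3→P2 (9), J5→P2 (7), J5→Out (9).
Cut capacity = 7 + 9 + 7 + 9 = 32.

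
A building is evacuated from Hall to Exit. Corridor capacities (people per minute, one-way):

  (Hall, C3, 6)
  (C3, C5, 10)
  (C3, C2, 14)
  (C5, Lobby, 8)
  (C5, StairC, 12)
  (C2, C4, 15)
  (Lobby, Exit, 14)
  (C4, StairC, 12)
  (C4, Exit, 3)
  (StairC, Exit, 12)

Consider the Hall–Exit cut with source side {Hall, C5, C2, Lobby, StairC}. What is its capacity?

47

Edges leaving {Hall, C5, C2, Lobby, StairC}: Hall→C3 (6), C2→C4 (15), Lobby→Exit (14), StairC→Exit (12).
Cut capacity = 6 + 15 + 14 + 12 = 47.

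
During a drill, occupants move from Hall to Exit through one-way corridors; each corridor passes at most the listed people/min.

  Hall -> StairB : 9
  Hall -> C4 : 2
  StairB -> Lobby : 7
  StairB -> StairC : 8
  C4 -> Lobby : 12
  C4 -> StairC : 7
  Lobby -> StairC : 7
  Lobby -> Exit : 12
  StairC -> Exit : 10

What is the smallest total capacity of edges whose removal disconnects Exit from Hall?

11

Augment Hall→StairB→Lobby→Exit: bottleneck 7, flow now 7.
Augment Hall→StairB→StairC→Exit: bottleneck 2, flow now 9.
Augment Hall→C4→Lobby→Exit: bottleneck 2, flow now 11.
No augmenting path remains; maximum flow = 11.
By max-flow min-cut, the minimum cut capacity equals the max flow.
In the residual graph, reachable from Hall: {Hall}.
Min-cut edges: Hall→StairB (9), Hall→C4 (2); capacity 9 + 2 = 11.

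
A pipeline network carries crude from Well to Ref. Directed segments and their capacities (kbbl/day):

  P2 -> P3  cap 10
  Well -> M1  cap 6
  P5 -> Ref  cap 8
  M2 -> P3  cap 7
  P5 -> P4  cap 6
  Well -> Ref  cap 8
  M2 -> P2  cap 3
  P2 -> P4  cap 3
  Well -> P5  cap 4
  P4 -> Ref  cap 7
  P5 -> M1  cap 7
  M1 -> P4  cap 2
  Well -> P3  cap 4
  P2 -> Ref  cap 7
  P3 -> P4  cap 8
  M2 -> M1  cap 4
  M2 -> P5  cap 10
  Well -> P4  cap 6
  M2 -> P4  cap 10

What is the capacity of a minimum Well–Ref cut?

Augment Well→Ref: bottleneck 8, flow now 8.
Augment Well→P5→Ref: bottleneck 4, flow now 12.
Augment Well→P4→Ref: bottleneck 6, flow now 18.
Augment Well→M1→P4→Ref: bottleneck 1, flow now 19.
No augmenting path remains; maximum flow = 19.
By max-flow min-cut, the minimum cut capacity equals the max flow.
In the residual graph, reachable from Well: {Well, M1, P3, P4}.
Min-cut edges: Well→P5 (4), Well→Ref (8), P4→Ref (7); capacity 4 + 8 + 7 = 19.

19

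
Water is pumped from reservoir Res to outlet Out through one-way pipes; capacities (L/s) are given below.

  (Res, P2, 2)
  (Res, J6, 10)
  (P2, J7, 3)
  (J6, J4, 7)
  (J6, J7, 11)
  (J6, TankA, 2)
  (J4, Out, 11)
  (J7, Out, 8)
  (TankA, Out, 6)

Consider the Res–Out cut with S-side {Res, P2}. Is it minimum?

No — its capacity is 13, but the minimum cut has capacity 12.

Given cut capacity: 10 + 3 = 13.
Augment Res→P2→J7→Out: bottleneck 2, flow now 2.
Augment Res→J6→J4→Out: bottleneck 7, flow now 9.
Augment Res→J6→J7→Out: bottleneck 3, flow now 12.
No augmenting path remains; maximum flow = 12.
In the residual graph, reachable from Res: {Res}.
Min-cut edges: Res→P2 (2), Res→J6 (10); capacity 2 + 10 = 12.
Cut capacity 13 exceeds the max flow 12, so it is not minimum.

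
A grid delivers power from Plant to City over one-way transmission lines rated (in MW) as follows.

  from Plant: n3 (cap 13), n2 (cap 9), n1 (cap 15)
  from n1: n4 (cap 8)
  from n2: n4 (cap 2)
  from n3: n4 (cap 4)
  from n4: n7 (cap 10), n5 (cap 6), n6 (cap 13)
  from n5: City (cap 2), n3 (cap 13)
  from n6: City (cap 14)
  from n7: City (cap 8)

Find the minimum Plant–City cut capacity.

Augment Plant→n1→n4→n5→City: bottleneck 2, flow now 2.
Augment Plant→n1→n4→n6→City: bottleneck 6, flow now 8.
Augment Plant→n2→n4→n6→City: bottleneck 2, flow now 10.
Augment Plant→n3→n4→n6→City: bottleneck 4, flow now 14.
No augmenting path remains; maximum flow = 14.
By max-flow min-cut, the minimum cut capacity equals the max flow.
In the residual graph, reachable from Plant: {Plant, n1, n2, n3}.
Min-cut edges: n1→n4 (8), n2→n4 (2), n3→n4 (4); capacity 8 + 2 + 4 = 14.

14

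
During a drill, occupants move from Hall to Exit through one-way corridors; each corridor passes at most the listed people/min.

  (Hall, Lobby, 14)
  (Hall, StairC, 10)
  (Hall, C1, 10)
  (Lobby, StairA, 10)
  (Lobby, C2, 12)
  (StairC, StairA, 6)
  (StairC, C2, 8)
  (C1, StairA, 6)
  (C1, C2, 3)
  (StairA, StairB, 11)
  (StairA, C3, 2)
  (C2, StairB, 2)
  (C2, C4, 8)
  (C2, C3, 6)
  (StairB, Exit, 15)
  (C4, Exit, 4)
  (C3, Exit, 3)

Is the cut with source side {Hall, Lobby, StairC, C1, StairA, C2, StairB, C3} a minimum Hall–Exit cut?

Given cut capacity: 8 + 15 + 3 = 26.
Augment Hall→Lobby→StairA→StairB→Exit: bottleneck 10, flow now 10.
Augment Hall→Lobby→C2→StairB→Exit: bottleneck 2, flow now 12.
Augment Hall→Lobby→C2→C4→Exit: bottleneck 2, flow now 14.
Augment Hall→StairC→StairA→StairB→Exit: bottleneck 1, flow now 15.
Augment Hall→StairC→StairA→C3→Exit: bottleneck 2, flow now 17.
Augment Hall→StairC→C2→C4→Exit: bottleneck 2, flow now 19.
Augment Hall→StairC→C2→C3→Exit: bottleneck 1, flow now 20.
No augmenting path remains; maximum flow = 20.
In the residual graph, reachable from Hall: {Hall, Lobby, StairC, C1, StairA, C2, C4, C3}.
Min-cut edges: StairA→StairB (11), C2→StairB (2), C4→Exit (4), C3→Exit (3); capacity 11 + 2 + 4 + 3 = 20.
Cut capacity 26 exceeds the max flow 20, so it is not minimum.

No — its capacity is 26, but the minimum cut has capacity 20.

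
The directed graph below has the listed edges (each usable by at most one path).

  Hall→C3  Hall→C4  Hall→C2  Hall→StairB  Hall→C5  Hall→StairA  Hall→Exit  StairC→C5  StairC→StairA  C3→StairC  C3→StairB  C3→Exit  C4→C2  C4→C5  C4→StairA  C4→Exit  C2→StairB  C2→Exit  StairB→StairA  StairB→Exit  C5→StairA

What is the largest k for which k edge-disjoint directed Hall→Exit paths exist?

Assign every edge capacity 1; by Menger, the answer equals the max flow.
Path Hall→Exit (+1); total 1.
Path Hall→C3→Exit (+1); total 2.
Path Hall→C4→Exit (+1); total 3.
Path Hall→C2→Exit (+1); total 4.
Path Hall→StairB→Exit (+1); total 5.
No residual Hall→Exit path; max flow = 5.
Certifying cut of size 5: {Hall→C2, Hall→C3, Hall→C4, Hall→Exit, Hall→StairB}.

5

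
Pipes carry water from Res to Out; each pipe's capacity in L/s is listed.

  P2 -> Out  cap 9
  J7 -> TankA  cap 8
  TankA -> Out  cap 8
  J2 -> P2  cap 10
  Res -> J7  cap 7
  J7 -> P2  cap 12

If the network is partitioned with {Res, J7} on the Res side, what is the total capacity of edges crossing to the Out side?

Edges leaving {Res, J7}: J7→TankA (8), J7→P2 (12).
Cut capacity = 8 + 12 = 20.

20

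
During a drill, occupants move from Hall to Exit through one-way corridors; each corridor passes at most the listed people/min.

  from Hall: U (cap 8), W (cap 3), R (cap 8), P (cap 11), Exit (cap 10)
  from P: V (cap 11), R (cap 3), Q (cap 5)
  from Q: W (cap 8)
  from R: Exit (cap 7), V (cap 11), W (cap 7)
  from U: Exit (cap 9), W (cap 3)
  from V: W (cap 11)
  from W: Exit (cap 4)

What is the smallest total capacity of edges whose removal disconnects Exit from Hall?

Augment Hall→Exit: bottleneck 10, flow now 10.
Augment Hall→R→Exit: bottleneck 7, flow now 17.
Augment Hall→U→Exit: bottleneck 8, flow now 25.
Augment Hall→W→Exit: bottleneck 3, flow now 28.
Augment Hall→R→W→Exit: bottleneck 1, flow now 29.
No augmenting path remains; maximum flow = 29.
By max-flow min-cut, the minimum cut capacity equals the max flow.
In the residual graph, reachable from Hall: {Hall, P, Q, R, V, W}.
Min-cut edges: Hall→U (8), Hall→Exit (10), R→Exit (7), W→Exit (4); capacity 8 + 10 + 7 + 4 = 29.

29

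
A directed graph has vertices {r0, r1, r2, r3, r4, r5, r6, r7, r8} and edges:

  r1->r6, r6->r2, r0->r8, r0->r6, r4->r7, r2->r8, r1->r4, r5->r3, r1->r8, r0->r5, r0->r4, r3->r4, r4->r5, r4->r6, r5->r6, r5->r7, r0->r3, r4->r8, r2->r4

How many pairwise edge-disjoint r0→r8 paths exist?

Assign every edge capacity 1; by Menger, the answer equals the max flow.
Path r0→r8 (+1); total 1.
Path r0→r4→r8 (+1); total 2.
Path r0→r6→r2→r8 (+1); total 3.
No residual r0→r8 path; max flow = 3.
Certifying cut of size 3: {r0→r8, r4→r8, r6→r2}.

3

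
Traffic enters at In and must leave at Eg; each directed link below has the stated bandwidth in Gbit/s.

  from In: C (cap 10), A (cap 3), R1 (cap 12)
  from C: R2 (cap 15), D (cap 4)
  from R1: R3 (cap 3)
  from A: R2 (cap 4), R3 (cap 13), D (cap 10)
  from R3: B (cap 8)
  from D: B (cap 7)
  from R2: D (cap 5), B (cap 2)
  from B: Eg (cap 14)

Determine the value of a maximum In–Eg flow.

Augment In→C→D→B→Eg: bottleneck 4, flow now 4.
Augment In→C→R2→B→Eg: bottleneck 2, flow now 6.
Augment In→R1→R3→B→Eg: bottleneck 3, flow now 9.
Augment In→A→R3→B→Eg: bottleneck 3, flow now 12.
Augment In→C→R2→D→B→Eg: bottleneck 2, flow now 14.
No augmenting path remains; maximum flow = 14.
In the residual graph, reachable from In: {In, C, R1, A, R3, D, R2, B}.
Min-cut edges: B→Eg (14); capacity 14 = 14.
This cut is saturated, so no flow can exceed 14.

14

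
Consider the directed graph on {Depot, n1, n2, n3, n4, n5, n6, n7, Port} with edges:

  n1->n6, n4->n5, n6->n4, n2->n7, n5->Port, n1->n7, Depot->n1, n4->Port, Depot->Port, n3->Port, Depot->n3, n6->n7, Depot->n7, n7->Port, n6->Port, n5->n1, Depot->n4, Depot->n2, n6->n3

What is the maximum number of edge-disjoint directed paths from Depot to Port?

5

Assign every edge capacity 1; by Menger, the answer equals the max flow.
Path Depot→Port (+1); total 1.
Path Depot→n3→Port (+1); total 2.
Path Depot→n4→Port (+1); total 3.
Path Depot→n7→Port (+1); total 4.
Path Depot→n1→n6→Port (+1); total 5.
No residual Depot→Port path; max flow = 5.
Certifying cut of size 5: {Depot→Port, Depot→n1, Depot→n3, Depot→n4, n7→Port}.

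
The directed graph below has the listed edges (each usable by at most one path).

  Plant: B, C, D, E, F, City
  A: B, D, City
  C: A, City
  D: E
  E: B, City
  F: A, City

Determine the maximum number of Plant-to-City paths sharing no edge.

4

Assign every edge capacity 1; by Menger, the answer equals the max flow.
Path Plant→City (+1); total 1.
Path Plant→C→City (+1); total 2.
Path Plant→E→City (+1); total 3.
Path Plant→F→City (+1); total 4.
No residual Plant→City path; max flow = 4.
Certifying cut of size 4: {E→City, Plant→C, Plant→City, Plant→F}.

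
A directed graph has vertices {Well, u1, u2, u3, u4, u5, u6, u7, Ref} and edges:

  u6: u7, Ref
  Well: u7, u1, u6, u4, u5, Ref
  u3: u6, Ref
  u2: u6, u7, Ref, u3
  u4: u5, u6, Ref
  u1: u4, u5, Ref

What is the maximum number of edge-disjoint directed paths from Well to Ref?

4

Assign every edge capacity 1; by Menger, the answer equals the max flow.
Path Well→Ref (+1); total 1.
Path Well→u1→Ref (+1); total 2.
Path Well→u4→Ref (+1); total 3.
Path Well→u6→Ref (+1); total 4.
No residual Well→Ref path; max flow = 4.
Certifying cut of size 4: {Well→Ref, Well→u1, Well→u4, Well→u6}.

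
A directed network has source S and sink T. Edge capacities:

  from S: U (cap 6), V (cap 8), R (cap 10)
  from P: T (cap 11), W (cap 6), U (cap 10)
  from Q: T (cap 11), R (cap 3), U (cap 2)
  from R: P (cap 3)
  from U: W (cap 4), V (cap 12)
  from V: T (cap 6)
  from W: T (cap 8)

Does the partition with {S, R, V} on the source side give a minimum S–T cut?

Given cut capacity: 6 + 3 + 6 = 15.
Augment S→V→T: bottleneck 6, flow now 6.
Augment S→R→P→T: bottleneck 3, flow now 9.
Augment S→U→W→T: bottleneck 4, flow now 13.
No augmenting path remains; maximum flow = 13.
In the residual graph, reachable from S: {S, R, U, V}.
Min-cut edges: R→P (3), U→W (4), V→T (6); capacity 3 + 4 + 6 = 13.
Cut capacity 15 exceeds the max flow 13, so it is not minimum.

No — its capacity is 15, but the minimum cut has capacity 13.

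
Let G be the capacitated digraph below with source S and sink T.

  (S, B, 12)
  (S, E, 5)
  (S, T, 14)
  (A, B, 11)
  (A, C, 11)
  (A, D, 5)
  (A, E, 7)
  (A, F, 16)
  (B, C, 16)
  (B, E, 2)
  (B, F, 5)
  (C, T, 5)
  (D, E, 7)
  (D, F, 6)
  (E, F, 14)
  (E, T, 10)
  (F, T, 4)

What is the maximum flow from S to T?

30

Augment S→T: bottleneck 14, flow now 14.
Augment S→E→T: bottleneck 5, flow now 19.
Augment S→B→C→T: bottleneck 5, flow now 24.
Augment S→B→E→T: bottleneck 2, flow now 26.
Augment S→B→F→T: bottleneck 4, flow now 30.
No augmenting path remains; maximum flow = 30.
In the residual graph, reachable from S: {S, B, C, F}.
Min-cut edges: S→E (5), S→T (14), B→E (2), C→T (5), F→T (4); capacity 5 + 14 + 2 + 5 + 4 = 30.
This cut is saturated, so no flow can exceed 30.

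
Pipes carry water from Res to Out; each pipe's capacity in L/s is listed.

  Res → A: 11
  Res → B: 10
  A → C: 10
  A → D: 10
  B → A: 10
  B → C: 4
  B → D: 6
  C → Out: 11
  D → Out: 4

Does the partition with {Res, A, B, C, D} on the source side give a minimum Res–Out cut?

Yes — it is a minimum cut (capacity 15).

Given cut capacity: 11 + 4 = 15.
Augment Res→A→C→Out: bottleneck 10, flow now 10.
Augment Res→A→D→Out: bottleneck 1, flow now 11.
Augment Res→B→C→Out: bottleneck 1, flow now 12.
Augment Res→B→D→Out: bottleneck 3, flow now 15.
No augmenting path remains; maximum flow = 15.
Cut capacity 15 equals the max flow, so it is a minimum cut.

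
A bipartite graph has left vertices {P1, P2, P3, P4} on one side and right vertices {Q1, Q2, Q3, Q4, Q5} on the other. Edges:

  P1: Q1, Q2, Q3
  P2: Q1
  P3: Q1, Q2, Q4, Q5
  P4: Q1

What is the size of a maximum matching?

Unit-capacity flow: source→left, listed edges, right→sink; max matching = max flow.
Augmenting path P1→Q1 (+1); matched 1.
Augmenting path P3→Q2 (+1); matched 2.
Augmenting path P2→Q1→P1→Q3 (+1); matched 3.
No augmenting path remains; maximum matching = 3.
König certificate: {P1, P3, Q1} is a vertex cover of size 3 (every listed pair touches it), so no matching can be larger.

3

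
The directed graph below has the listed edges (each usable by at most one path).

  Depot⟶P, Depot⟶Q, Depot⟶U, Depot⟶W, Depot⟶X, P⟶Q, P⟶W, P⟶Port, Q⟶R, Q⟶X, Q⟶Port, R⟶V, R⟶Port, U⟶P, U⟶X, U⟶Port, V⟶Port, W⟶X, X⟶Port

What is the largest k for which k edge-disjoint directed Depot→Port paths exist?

4

Assign every edge capacity 1; by Menger, the answer equals the max flow.
Path Depot→P→Port (+1); total 1.
Path Depot→Q→Port (+1); total 2.
Path Depot→U→Port (+1); total 3.
Path Depot→X→Port (+1); total 4.
No residual Depot→Port path; max flow = 4.
Certifying cut of size 4: {Depot→P, Depot→Q, Depot→U, X→Port}.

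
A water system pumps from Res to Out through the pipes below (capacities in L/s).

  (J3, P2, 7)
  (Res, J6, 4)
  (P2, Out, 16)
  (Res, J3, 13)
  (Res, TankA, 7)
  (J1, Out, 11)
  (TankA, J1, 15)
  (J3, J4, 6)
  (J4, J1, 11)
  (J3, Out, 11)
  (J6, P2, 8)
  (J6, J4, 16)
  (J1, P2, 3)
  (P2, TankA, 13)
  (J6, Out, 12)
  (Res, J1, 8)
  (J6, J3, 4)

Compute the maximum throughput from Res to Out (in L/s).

Augment Res→J6→Out: bottleneck 4, flow now 4.
Augment Res→J3→Out: bottleneck 11, flow now 15.
Augment Res→J1→Out: bottleneck 8, flow now 23.
Augment Res→J3→P2→Out: bottleneck 2, flow now 25.
Augment Res→TankA→J1→Out: bottleneck 3, flow now 28.
Augment Res→TankA→J1→P2→Out: bottleneck 3, flow now 31.
No augmenting path remains; maximum flow = 31.
In the residual graph, reachable from Res: {Res, TankA, J1}.
Min-cut edges: Res→J6 (4), Res→J3 (13), J1→P2 (3), J1→Out (11); capacity 4 + 13 + 3 + 11 = 31.
This cut is saturated, so no flow can exceed 31.

31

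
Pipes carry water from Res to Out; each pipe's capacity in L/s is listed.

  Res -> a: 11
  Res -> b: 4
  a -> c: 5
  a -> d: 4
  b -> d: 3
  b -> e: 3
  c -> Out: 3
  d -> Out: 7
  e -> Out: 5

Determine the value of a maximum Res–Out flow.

Augment Res→a→c→Out: bottleneck 3, flow now 3.
Augment Res→a→d→Out: bottleneck 4, flow now 7.
Augment Res→b→d→Out: bottleneck 3, flow now 10.
Augment Res→b→e→Out: bottleneck 1, flow now 11.
No augmenting path remains; maximum flow = 11.
In the residual graph, reachable from Res: {Res, a, c}.
Min-cut edges: Res→b (4), a→d (4), c→Out (3); capacity 4 + 4 + 3 = 11.
This cut is saturated, so no flow can exceed 11.

11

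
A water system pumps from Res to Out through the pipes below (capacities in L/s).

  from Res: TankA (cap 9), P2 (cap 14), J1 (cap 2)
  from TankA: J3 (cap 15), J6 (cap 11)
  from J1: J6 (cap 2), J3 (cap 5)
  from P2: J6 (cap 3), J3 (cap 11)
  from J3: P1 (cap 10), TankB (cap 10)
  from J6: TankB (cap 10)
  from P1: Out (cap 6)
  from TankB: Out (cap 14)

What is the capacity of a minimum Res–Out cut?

20

Augment Res→TankA→J3→P1→Out: bottleneck 6, flow now 6.
Augment Res→TankA→J3→TankB→Out: bottleneck 3, flow now 9.
Augment Res→J1→J3→TankB→Out: bottleneck 2, flow now 11.
Augment Res→P2→J3→TankB→Out: bottleneck 5, flow now 16.
Augment Res→P2→J6→TankB→Out: bottleneck 3, flow now 19.
Augment Res→P2→J3→TankA→J6→TankB→Out: bottleneck 1, flow now 20. (uses reverse residual edge)
No augmenting path remains; maximum flow = 20.
By max-flow min-cut, the minimum cut capacity equals the max flow.
In the residual graph, reachable from Res: {Res, TankA, J1, P2, J3, J6, P1, TankB}.
Min-cut edges: P1→Out (6), TankB→Out (14); capacity 6 + 14 = 20.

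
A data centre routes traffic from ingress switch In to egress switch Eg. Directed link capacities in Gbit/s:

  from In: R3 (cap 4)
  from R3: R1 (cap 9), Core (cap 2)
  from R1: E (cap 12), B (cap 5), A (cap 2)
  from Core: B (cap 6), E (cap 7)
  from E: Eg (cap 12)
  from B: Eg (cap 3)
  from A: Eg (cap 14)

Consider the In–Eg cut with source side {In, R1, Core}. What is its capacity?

36

Edges leaving {In, R1, Core}: In→R3 (4), R1→E (12), R1→B (5), R1→A (2), Core→E (7), Core→B (6).
Cut capacity = 4 + 12 + 5 + 2 + 7 + 6 = 36.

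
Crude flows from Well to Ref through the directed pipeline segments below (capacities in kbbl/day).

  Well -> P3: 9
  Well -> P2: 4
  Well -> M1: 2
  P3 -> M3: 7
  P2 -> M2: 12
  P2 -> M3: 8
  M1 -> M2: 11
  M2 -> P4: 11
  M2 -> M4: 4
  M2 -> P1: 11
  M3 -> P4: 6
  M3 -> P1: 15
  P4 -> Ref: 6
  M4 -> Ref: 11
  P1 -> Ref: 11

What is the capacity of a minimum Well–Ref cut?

13

Augment Well→P3→M3→P4→Ref: bottleneck 6, flow now 6.
Augment Well→P3→M3→P1→Ref: bottleneck 1, flow now 7.
Augment Well→P2→M2→M4→Ref: bottleneck 4, flow now 11.
Augment Well→M1→M2→P1→Ref: bottleneck 2, flow now 13.
No augmenting path remains; maximum flow = 13.
By max-flow min-cut, the minimum cut capacity equals the max flow.
In the residual graph, reachable from Well: {Well, P3}.
Min-cut edges: Well→P2 (4), Well→M1 (2), P3→M3 (7); capacity 4 + 2 + 7 = 13.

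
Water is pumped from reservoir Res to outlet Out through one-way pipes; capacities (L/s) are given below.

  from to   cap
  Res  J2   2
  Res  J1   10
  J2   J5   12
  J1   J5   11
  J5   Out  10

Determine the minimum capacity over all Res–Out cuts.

Augment Res→J2→J5→Out: bottleneck 2, flow now 2.
Augment Res→J1→J5→Out: bottleneck 8, flow now 10.
No augmenting path remains; maximum flow = 10.
By max-flow min-cut, the minimum cut capacity equals the max flow.
In the residual graph, reachable from Res: {Res, J2, J1, J5}.
Min-cut edges: J5→Out (10); capacity 10 = 10.

10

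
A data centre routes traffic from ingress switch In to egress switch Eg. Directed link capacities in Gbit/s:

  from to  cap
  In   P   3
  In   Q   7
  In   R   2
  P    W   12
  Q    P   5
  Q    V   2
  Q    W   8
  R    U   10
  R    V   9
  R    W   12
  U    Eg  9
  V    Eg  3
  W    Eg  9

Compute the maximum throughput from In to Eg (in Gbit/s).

Augment In→P→W→Eg: bottleneck 3, flow now 3.
Augment In→Q→V→Eg: bottleneck 2, flow now 5.
Augment In→Q→W→Eg: bottleneck 5, flow now 10.
Augment In→R→U→Eg: bottleneck 2, flow now 12.
No augmenting path remains; maximum flow = 12.
In the residual graph, reachable from In: {In}.
Min-cut edges: In→P (3), In→Q (7), In→R (2); capacity 3 + 7 + 2 = 12.
This cut is saturated, so no flow can exceed 12.

12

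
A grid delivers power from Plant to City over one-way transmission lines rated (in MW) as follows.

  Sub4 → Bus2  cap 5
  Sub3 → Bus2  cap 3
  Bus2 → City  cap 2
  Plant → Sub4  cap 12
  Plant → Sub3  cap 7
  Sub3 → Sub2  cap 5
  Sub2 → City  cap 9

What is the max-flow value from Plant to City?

7

Augment Plant→Sub3→Bus2→City: bottleneck 2, flow now 2.
Augment Plant→Sub3→Sub2→City: bottleneck 5, flow now 7.
No augmenting path remains; maximum flow = 7.
In the residual graph, reachable from Plant: {Plant, Sub3, Sub4, Bus2}.
Min-cut edges: Sub3→Sub2 (5), Bus2→City (2); capacity 5 + 2 = 7.
This cut is saturated, so no flow can exceed 7.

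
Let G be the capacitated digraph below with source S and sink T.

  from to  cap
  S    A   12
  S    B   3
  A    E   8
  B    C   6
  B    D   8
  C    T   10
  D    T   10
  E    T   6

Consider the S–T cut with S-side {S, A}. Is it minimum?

Given cut capacity: 3 + 8 = 11.
Augment S→A→E→T: bottleneck 6, flow now 6.
Augment S→B→C→T: bottleneck 3, flow now 9.
No augmenting path remains; maximum flow = 9.
In the residual graph, reachable from S: {S, A, E}.
Min-cut edges: S→B (3), E→T (6); capacity 3 + 6 = 9.
Cut capacity 11 exceeds the max flow 9, so it is not minimum.

No — its capacity is 11, but the minimum cut has capacity 9.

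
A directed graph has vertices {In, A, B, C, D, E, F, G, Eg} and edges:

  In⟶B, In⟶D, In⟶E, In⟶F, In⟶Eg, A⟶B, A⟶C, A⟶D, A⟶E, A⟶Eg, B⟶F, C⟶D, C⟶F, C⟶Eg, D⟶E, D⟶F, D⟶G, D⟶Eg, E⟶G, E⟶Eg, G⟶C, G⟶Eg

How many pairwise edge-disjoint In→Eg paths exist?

Assign every edge capacity 1; by Menger, the answer equals the max flow.
Path In→Eg (+1); total 1.
Path In→D→Eg (+1); total 2.
Path In→E→Eg (+1); total 3.
No residual In→Eg path; max flow = 3.
Certifying cut of size 3: {In→D, In→E, In→Eg}.

3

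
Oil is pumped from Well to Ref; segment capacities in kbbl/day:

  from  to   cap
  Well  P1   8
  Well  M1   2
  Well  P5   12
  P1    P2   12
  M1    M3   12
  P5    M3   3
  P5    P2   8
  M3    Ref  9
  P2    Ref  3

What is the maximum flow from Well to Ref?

Augment Well→P1→P2→Ref: bottleneck 3, flow now 3.
Augment Well→M1→M3→Ref: bottleneck 2, flow now 5.
Augment Well→P5→M3→Ref: bottleneck 3, flow now 8.
No augmenting path remains; maximum flow = 8.
In the residual graph, reachable from Well: {Well, P1, P5, P2}.
Min-cut edges: Well→M1 (2), P5→M3 (3), P2→Ref (3); capacity 2 + 3 + 3 = 8.
This cut is saturated, so no flow can exceed 8.

8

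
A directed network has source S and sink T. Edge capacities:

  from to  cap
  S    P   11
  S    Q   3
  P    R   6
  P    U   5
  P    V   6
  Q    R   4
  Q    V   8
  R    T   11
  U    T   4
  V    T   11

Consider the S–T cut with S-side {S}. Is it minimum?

Yes — it is a minimum cut (capacity 14).

Given cut capacity: 11 + 3 = 14.
Augment S→P→R→T: bottleneck 6, flow now 6.
Augment S→P→U→T: bottleneck 4, flow now 10.
Augment S→P→V→T: bottleneck 1, flow now 11.
Augment S→Q→R→T: bottleneck 3, flow now 14.
No augmenting path remains; maximum flow = 14.
Cut capacity 14 equals the max flow, so it is a minimum cut.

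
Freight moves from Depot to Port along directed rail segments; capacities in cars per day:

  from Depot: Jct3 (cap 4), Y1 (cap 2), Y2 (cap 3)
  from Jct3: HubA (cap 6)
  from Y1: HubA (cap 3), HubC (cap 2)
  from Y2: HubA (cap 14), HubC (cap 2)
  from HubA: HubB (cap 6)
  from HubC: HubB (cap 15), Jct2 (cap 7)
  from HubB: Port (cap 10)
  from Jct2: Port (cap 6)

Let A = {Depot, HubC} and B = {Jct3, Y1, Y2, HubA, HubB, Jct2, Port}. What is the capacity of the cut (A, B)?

Edges leaving {Depot, HubC}: Depot→Jct3 (4), Depot→Y1 (2), Depot→Y2 (3), HubC→HubB (15), HubC→Jct2 (7).
Cut capacity = 4 + 2 + 3 + 15 + 7 = 31.

31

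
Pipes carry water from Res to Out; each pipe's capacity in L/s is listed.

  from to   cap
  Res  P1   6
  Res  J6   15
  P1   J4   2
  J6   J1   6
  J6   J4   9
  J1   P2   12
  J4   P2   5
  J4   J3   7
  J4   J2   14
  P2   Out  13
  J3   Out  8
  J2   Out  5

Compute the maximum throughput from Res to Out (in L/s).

Augment Res→P1→J4→P2→Out: bottleneck 2, flow now 2.
Augment Res→J6→J1→P2→Out: bottleneck 6, flow now 8.
Augment Res→J6→J4→P2→Out: bottleneck 3, flow now 11.
Augment Res→J6→J4→J3→Out: bottleneck 6, flow now 17.
No augmenting path remains; maximum flow = 17.
In the residual graph, reachable from Res: {Res, P1}.
Min-cut edges: Res→J6 (15), P1→J4 (2); capacity 15 + 2 = 17.
This cut is saturated, so no flow can exceed 17.

17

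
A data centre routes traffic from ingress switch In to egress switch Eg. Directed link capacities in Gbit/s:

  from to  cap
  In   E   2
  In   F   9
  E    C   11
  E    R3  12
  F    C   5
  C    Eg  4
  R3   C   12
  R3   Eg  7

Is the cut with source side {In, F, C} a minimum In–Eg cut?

Given cut capacity: 2 + 4 = 6.
Augment In→E→C→Eg: bottleneck 2, flow now 2.
Augment In→F→C→Eg: bottleneck 2, flow now 4.
Augment In→F→C→E→R3→Eg: bottleneck 2, flow now 6. (uses reverse residual edge)
No augmenting path remains; maximum flow = 6.
Cut capacity 6 equals the max flow, so it is a minimum cut.

Yes — it is a minimum cut (capacity 6).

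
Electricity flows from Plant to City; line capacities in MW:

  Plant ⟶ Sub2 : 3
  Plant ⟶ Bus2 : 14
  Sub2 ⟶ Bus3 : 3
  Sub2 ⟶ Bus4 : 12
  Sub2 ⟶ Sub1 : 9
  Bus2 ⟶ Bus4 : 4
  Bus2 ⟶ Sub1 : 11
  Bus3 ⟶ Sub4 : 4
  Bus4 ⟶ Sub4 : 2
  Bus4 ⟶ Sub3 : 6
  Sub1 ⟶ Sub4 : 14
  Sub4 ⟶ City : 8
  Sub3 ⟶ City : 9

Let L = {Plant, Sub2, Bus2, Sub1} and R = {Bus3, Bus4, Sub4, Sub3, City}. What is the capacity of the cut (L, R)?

33

Edges leaving {Plant, Sub2, Bus2, Sub1}: Sub2→Bus3 (3), Sub2→Bus4 (12), Bus2→Bus4 (4), Sub1→Sub4 (14).
Cut capacity = 3 + 12 + 4 + 14 = 33.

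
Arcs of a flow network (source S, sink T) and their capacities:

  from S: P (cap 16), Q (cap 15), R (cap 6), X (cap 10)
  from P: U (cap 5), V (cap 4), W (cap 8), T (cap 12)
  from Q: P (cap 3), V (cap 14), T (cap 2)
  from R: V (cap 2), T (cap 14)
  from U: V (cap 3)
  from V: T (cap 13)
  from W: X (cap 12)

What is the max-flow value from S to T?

Augment S→P→T: bottleneck 12, flow now 12.
Augment S→Q→T: bottleneck 2, flow now 14.
Augment S→R→T: bottleneck 6, flow now 20.
Augment S→P→V→T: bottleneck 4, flow now 24.
Augment S→Q→V→T: bottleneck 9, flow now 33.
No augmenting path remains; maximum flow = 33.
In the residual graph, reachable from S: {S, P, Q, U, V, W, X}.
Min-cut edges: S→R (6), P→T (12), Q→T (2), V→T (13); capacity 6 + 12 + 2 + 13 = 33.
This cut is saturated, so no flow can exceed 33.

33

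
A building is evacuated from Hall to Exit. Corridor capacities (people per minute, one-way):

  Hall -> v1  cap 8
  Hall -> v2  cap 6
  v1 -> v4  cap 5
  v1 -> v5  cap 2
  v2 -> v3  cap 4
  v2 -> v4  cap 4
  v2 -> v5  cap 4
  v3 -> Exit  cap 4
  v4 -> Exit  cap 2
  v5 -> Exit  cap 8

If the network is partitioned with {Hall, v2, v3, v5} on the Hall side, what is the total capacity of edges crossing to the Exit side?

Edges leaving {Hall, v2, v3, v5}: Hall→v1 (8), v2→v4 (4), v3→Exit (4), v5→Exit (8).
Cut capacity = 8 + 4 + 4 + 8 = 24.

24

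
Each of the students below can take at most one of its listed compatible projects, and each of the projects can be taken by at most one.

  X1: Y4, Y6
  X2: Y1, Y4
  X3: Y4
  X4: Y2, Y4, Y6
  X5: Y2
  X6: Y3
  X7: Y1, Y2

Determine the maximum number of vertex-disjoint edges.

5

Unit-capacity flow: source→left, listed edges, right→sink; max matching = max flow.
Augmenting path X1→Y4 (+1); matched 1.
Augmenting path X2→Y1 (+1); matched 2.
Augmenting path X4→Y2 (+1); matched 3.
Augmenting path X6→Y3 (+1); matched 4.
Augmenting path X3→Y4→X1→Y6 (+1); matched 5.
No augmenting path remains; maximum matching = 5.
König certificate: {X6, Y1, Y2, Y4, Y6} is a vertex cover of size 5 (every listed pair touches it), so no matching can be larger.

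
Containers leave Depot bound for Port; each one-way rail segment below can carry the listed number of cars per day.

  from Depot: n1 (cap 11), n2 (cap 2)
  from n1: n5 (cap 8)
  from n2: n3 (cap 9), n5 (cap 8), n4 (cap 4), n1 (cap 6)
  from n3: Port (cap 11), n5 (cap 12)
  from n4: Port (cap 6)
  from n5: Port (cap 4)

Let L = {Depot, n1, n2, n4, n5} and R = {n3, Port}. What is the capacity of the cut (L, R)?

Edges leaving {Depot, n1, n2, n4, n5}: n2→n3 (9), n4→Port (6), n5→Port (4).
Cut capacity = 9 + 6 + 4 = 19.

19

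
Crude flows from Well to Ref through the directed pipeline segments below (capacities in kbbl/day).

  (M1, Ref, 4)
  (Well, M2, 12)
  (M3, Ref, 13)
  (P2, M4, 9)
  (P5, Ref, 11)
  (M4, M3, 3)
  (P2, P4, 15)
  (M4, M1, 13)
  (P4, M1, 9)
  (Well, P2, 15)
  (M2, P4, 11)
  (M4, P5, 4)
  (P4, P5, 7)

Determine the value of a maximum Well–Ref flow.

Augment Well→M2→P4→M1→Ref: bottleneck 4, flow now 4.
Augment Well→M2→P4→P5→Ref: bottleneck 7, flow now 11.
Augment Well→P2→M4→M3→Ref: bottleneck 3, flow now 14.
Augment Well→P2→M4→P5→Ref: bottleneck 4, flow now 18.
No augmenting path remains; maximum flow = 18.
In the residual graph, reachable from Well: {Well, M2, P2, M4, P4, M1}.
Min-cut edges: M4→M3 (3), M4→P5 (4), P4→P5 (7), M1→Ref (4); capacity 3 + 4 + 7 + 4 = 18.
This cut is saturated, so no flow can exceed 18.

18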